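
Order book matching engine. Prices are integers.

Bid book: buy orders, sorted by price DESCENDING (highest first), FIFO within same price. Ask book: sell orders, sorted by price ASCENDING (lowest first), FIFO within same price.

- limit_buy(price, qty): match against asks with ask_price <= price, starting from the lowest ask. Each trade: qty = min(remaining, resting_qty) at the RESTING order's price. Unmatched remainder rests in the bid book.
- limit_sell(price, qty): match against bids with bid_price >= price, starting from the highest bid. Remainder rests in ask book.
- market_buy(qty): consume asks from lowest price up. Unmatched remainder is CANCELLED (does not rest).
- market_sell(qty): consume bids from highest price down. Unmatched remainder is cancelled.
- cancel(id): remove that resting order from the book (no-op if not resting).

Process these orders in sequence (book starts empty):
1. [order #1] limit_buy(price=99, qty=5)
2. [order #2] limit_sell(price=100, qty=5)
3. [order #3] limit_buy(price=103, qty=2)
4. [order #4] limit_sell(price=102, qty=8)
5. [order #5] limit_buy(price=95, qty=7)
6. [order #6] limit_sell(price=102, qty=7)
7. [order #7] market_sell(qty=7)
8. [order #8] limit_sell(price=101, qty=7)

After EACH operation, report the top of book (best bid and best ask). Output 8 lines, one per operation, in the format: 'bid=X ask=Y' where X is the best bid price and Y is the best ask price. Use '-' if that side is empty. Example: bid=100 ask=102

After op 1 [order #1] limit_buy(price=99, qty=5): fills=none; bids=[#1:5@99] asks=[-]
After op 2 [order #2] limit_sell(price=100, qty=5): fills=none; bids=[#1:5@99] asks=[#2:5@100]
After op 3 [order #3] limit_buy(price=103, qty=2): fills=#3x#2:2@100; bids=[#1:5@99] asks=[#2:3@100]
After op 4 [order #4] limit_sell(price=102, qty=8): fills=none; bids=[#1:5@99] asks=[#2:3@100 #4:8@102]
After op 5 [order #5] limit_buy(price=95, qty=7): fills=none; bids=[#1:5@99 #5:7@95] asks=[#2:3@100 #4:8@102]
After op 6 [order #6] limit_sell(price=102, qty=7): fills=none; bids=[#1:5@99 #5:7@95] asks=[#2:3@100 #4:8@102 #6:7@102]
After op 7 [order #7] market_sell(qty=7): fills=#1x#7:5@99 #5x#7:2@95; bids=[#5:5@95] asks=[#2:3@100 #4:8@102 #6:7@102]
After op 8 [order #8] limit_sell(price=101, qty=7): fills=none; bids=[#5:5@95] asks=[#2:3@100 #8:7@101 #4:8@102 #6:7@102]

Answer: bid=99 ask=-
bid=99 ask=100
bid=99 ask=100
bid=99 ask=100
bid=99 ask=100
bid=99 ask=100
bid=95 ask=100
bid=95 ask=100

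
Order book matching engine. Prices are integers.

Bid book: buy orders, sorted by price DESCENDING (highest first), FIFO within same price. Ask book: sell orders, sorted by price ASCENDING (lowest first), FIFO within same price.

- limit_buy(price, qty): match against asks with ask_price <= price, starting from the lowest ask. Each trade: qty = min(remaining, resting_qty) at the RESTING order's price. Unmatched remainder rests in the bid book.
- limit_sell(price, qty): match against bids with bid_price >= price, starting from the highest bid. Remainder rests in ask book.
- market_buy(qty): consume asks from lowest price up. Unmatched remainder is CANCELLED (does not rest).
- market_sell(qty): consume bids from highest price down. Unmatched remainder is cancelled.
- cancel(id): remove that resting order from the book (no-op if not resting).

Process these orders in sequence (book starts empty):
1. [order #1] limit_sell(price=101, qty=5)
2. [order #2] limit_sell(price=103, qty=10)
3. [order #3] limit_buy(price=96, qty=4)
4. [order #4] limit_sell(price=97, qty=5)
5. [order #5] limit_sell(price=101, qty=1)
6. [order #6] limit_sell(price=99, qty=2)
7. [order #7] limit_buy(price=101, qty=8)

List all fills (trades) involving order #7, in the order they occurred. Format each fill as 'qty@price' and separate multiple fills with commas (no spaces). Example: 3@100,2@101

After op 1 [order #1] limit_sell(price=101, qty=5): fills=none; bids=[-] asks=[#1:5@101]
After op 2 [order #2] limit_sell(price=103, qty=10): fills=none; bids=[-] asks=[#1:5@101 #2:10@103]
After op 3 [order #3] limit_buy(price=96, qty=4): fills=none; bids=[#3:4@96] asks=[#1:5@101 #2:10@103]
After op 4 [order #4] limit_sell(price=97, qty=5): fills=none; bids=[#3:4@96] asks=[#4:5@97 #1:5@101 #2:10@103]
After op 5 [order #5] limit_sell(price=101, qty=1): fills=none; bids=[#3:4@96] asks=[#4:5@97 #1:5@101 #5:1@101 #2:10@103]
After op 6 [order #6] limit_sell(price=99, qty=2): fills=none; bids=[#3:4@96] asks=[#4:5@97 #6:2@99 #1:5@101 #5:1@101 #2:10@103]
After op 7 [order #7] limit_buy(price=101, qty=8): fills=#7x#4:5@97 #7x#6:2@99 #7x#1:1@101; bids=[#3:4@96] asks=[#1:4@101 #5:1@101 #2:10@103]

Answer: 5@97,2@99,1@101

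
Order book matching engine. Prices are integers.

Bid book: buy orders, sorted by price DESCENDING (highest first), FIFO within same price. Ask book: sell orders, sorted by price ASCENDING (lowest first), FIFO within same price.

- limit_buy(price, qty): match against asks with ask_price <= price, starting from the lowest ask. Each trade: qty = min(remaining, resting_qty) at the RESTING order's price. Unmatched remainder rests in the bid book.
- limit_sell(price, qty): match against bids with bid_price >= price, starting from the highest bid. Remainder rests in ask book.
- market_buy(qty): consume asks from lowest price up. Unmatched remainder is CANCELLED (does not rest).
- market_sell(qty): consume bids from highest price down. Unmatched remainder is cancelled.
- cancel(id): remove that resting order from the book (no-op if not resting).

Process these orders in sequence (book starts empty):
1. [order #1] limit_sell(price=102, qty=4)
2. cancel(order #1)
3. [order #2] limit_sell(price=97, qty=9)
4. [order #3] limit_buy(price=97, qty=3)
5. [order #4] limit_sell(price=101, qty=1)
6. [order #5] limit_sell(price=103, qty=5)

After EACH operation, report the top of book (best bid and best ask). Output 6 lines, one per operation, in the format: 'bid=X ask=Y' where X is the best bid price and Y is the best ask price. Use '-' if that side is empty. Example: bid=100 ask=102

Answer: bid=- ask=102
bid=- ask=-
bid=- ask=97
bid=- ask=97
bid=- ask=97
bid=- ask=97

Derivation:
After op 1 [order #1] limit_sell(price=102, qty=4): fills=none; bids=[-] asks=[#1:4@102]
After op 2 cancel(order #1): fills=none; bids=[-] asks=[-]
After op 3 [order #2] limit_sell(price=97, qty=9): fills=none; bids=[-] asks=[#2:9@97]
After op 4 [order #3] limit_buy(price=97, qty=3): fills=#3x#2:3@97; bids=[-] asks=[#2:6@97]
After op 5 [order #4] limit_sell(price=101, qty=1): fills=none; bids=[-] asks=[#2:6@97 #4:1@101]
After op 6 [order #5] limit_sell(price=103, qty=5): fills=none; bids=[-] asks=[#2:6@97 #4:1@101 #5:5@103]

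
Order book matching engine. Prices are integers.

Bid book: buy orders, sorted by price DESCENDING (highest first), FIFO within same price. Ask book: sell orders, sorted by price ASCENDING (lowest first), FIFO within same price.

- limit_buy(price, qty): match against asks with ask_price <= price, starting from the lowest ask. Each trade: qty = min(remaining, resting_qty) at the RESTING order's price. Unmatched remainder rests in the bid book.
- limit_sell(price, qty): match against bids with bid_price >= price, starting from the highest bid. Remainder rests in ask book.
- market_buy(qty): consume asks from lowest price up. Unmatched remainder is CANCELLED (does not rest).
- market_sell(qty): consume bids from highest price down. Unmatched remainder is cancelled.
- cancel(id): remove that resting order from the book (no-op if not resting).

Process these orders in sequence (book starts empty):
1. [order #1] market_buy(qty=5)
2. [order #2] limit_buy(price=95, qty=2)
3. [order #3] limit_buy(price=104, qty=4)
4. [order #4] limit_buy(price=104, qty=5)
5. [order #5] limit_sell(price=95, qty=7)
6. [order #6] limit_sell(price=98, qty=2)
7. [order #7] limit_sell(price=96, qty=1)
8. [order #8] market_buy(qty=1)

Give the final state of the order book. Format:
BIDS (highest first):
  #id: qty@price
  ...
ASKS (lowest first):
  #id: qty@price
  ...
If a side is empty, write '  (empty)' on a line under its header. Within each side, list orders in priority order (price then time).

Answer: BIDS (highest first):
  #2: 2@95
ASKS (lowest first):
  (empty)

Derivation:
After op 1 [order #1] market_buy(qty=5): fills=none; bids=[-] asks=[-]
After op 2 [order #2] limit_buy(price=95, qty=2): fills=none; bids=[#2:2@95] asks=[-]
After op 3 [order #3] limit_buy(price=104, qty=4): fills=none; bids=[#3:4@104 #2:2@95] asks=[-]
After op 4 [order #4] limit_buy(price=104, qty=5): fills=none; bids=[#3:4@104 #4:5@104 #2:2@95] asks=[-]
After op 5 [order #5] limit_sell(price=95, qty=7): fills=#3x#5:4@104 #4x#5:3@104; bids=[#4:2@104 #2:2@95] asks=[-]
After op 6 [order #6] limit_sell(price=98, qty=2): fills=#4x#6:2@104; bids=[#2:2@95] asks=[-]
After op 7 [order #7] limit_sell(price=96, qty=1): fills=none; bids=[#2:2@95] asks=[#7:1@96]
After op 8 [order #8] market_buy(qty=1): fills=#8x#7:1@96; bids=[#2:2@95] asks=[-]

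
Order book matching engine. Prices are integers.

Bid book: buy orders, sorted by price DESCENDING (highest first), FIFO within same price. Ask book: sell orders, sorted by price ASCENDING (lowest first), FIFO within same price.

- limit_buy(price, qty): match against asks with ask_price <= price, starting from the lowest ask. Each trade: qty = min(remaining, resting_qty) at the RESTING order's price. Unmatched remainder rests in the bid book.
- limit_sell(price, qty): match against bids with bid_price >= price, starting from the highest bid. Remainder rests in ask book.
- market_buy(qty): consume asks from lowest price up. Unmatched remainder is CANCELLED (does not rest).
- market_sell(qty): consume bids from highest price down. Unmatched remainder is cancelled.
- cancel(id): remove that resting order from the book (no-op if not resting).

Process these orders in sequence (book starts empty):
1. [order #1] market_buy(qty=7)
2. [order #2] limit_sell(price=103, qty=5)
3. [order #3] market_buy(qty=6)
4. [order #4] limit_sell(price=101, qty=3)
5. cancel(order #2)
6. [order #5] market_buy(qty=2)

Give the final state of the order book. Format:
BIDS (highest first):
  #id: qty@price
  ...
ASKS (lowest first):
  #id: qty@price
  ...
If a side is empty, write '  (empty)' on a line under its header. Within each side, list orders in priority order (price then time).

After op 1 [order #1] market_buy(qty=7): fills=none; bids=[-] asks=[-]
After op 2 [order #2] limit_sell(price=103, qty=5): fills=none; bids=[-] asks=[#2:5@103]
After op 3 [order #3] market_buy(qty=6): fills=#3x#2:5@103; bids=[-] asks=[-]
After op 4 [order #4] limit_sell(price=101, qty=3): fills=none; bids=[-] asks=[#4:3@101]
After op 5 cancel(order #2): fills=none; bids=[-] asks=[#4:3@101]
After op 6 [order #5] market_buy(qty=2): fills=#5x#4:2@101; bids=[-] asks=[#4:1@101]

Answer: BIDS (highest first):
  (empty)
ASKS (lowest first):
  #4: 1@101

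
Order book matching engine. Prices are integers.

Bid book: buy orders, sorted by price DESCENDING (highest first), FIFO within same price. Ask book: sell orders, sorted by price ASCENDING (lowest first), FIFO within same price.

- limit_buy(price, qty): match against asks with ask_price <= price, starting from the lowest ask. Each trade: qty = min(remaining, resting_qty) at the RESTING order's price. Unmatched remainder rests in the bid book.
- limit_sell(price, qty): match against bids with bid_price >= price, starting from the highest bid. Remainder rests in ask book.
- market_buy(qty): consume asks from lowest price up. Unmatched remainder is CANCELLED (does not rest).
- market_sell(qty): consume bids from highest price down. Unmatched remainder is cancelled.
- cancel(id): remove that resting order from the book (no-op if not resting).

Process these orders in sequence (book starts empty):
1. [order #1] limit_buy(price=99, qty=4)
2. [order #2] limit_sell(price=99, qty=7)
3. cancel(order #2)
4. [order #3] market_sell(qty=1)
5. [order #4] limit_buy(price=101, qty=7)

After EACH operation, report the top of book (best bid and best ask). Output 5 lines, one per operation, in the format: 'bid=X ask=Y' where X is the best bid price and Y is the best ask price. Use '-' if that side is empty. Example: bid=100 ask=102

Answer: bid=99 ask=-
bid=- ask=99
bid=- ask=-
bid=- ask=-
bid=101 ask=-

Derivation:
After op 1 [order #1] limit_buy(price=99, qty=4): fills=none; bids=[#1:4@99] asks=[-]
After op 2 [order #2] limit_sell(price=99, qty=7): fills=#1x#2:4@99; bids=[-] asks=[#2:3@99]
After op 3 cancel(order #2): fills=none; bids=[-] asks=[-]
After op 4 [order #3] market_sell(qty=1): fills=none; bids=[-] asks=[-]
After op 5 [order #4] limit_buy(price=101, qty=7): fills=none; bids=[#4:7@101] asks=[-]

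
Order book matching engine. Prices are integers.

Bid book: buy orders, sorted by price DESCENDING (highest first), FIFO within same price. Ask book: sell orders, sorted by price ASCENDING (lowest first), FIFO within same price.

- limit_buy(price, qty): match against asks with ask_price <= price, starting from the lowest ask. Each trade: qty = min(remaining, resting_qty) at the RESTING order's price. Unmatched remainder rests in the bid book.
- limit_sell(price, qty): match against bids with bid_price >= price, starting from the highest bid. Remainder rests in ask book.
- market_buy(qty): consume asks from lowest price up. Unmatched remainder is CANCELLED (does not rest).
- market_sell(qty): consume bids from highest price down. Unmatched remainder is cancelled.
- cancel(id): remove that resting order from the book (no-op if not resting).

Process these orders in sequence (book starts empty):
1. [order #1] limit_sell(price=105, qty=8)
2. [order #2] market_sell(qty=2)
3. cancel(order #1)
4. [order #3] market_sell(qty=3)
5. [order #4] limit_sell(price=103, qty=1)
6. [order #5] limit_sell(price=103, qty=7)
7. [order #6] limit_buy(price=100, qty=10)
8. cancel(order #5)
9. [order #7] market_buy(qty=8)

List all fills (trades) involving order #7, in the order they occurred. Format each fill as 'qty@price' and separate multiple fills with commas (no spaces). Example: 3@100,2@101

After op 1 [order #1] limit_sell(price=105, qty=8): fills=none; bids=[-] asks=[#1:8@105]
After op 2 [order #2] market_sell(qty=2): fills=none; bids=[-] asks=[#1:8@105]
After op 3 cancel(order #1): fills=none; bids=[-] asks=[-]
After op 4 [order #3] market_sell(qty=3): fills=none; bids=[-] asks=[-]
After op 5 [order #4] limit_sell(price=103, qty=1): fills=none; bids=[-] asks=[#4:1@103]
After op 6 [order #5] limit_sell(price=103, qty=7): fills=none; bids=[-] asks=[#4:1@103 #5:7@103]
After op 7 [order #6] limit_buy(price=100, qty=10): fills=none; bids=[#6:10@100] asks=[#4:1@103 #5:7@103]
After op 8 cancel(order #5): fills=none; bids=[#6:10@100] asks=[#4:1@103]
After op 9 [order #7] market_buy(qty=8): fills=#7x#4:1@103; bids=[#6:10@100] asks=[-]

Answer: 1@103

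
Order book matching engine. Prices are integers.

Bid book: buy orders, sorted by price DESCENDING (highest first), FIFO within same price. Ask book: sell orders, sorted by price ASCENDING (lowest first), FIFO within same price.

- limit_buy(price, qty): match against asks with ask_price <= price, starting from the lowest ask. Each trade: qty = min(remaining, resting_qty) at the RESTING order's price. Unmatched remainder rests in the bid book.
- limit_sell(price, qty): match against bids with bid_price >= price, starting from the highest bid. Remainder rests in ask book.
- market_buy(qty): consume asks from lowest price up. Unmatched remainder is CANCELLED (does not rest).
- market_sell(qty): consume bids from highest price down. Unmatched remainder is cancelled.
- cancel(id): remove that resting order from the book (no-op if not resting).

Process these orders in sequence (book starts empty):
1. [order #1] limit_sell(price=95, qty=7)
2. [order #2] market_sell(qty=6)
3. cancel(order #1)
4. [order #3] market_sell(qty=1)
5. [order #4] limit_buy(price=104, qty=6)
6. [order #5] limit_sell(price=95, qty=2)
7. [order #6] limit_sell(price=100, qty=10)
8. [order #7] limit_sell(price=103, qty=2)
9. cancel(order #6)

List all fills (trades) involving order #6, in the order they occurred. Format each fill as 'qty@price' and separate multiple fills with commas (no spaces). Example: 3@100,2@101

After op 1 [order #1] limit_sell(price=95, qty=7): fills=none; bids=[-] asks=[#1:7@95]
After op 2 [order #2] market_sell(qty=6): fills=none; bids=[-] asks=[#1:7@95]
After op 3 cancel(order #1): fills=none; bids=[-] asks=[-]
After op 4 [order #3] market_sell(qty=1): fills=none; bids=[-] asks=[-]
After op 5 [order #4] limit_buy(price=104, qty=6): fills=none; bids=[#4:6@104] asks=[-]
After op 6 [order #5] limit_sell(price=95, qty=2): fills=#4x#5:2@104; bids=[#4:4@104] asks=[-]
After op 7 [order #6] limit_sell(price=100, qty=10): fills=#4x#6:4@104; bids=[-] asks=[#6:6@100]
After op 8 [order #7] limit_sell(price=103, qty=2): fills=none; bids=[-] asks=[#6:6@100 #7:2@103]
After op 9 cancel(order #6): fills=none; bids=[-] asks=[#7:2@103]

Answer: 4@104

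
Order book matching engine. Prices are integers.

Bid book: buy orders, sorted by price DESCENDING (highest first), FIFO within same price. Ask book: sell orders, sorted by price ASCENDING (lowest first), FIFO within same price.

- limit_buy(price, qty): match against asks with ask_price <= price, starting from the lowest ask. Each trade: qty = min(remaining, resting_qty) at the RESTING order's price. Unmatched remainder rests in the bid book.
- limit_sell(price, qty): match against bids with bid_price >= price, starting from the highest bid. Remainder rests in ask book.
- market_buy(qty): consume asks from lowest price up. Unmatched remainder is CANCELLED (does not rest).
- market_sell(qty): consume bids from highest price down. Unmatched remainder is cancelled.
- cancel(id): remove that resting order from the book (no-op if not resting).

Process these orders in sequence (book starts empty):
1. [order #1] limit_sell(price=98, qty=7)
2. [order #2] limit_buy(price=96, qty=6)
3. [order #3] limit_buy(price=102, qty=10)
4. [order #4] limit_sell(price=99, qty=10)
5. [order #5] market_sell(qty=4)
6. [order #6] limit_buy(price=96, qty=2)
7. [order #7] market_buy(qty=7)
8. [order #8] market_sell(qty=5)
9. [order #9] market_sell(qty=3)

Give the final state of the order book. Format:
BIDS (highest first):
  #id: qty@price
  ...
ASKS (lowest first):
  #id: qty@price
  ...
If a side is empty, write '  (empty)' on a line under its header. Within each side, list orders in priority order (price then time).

After op 1 [order #1] limit_sell(price=98, qty=7): fills=none; bids=[-] asks=[#1:7@98]
After op 2 [order #2] limit_buy(price=96, qty=6): fills=none; bids=[#2:6@96] asks=[#1:7@98]
After op 3 [order #3] limit_buy(price=102, qty=10): fills=#3x#1:7@98; bids=[#3:3@102 #2:6@96] asks=[-]
After op 4 [order #4] limit_sell(price=99, qty=10): fills=#3x#4:3@102; bids=[#2:6@96] asks=[#4:7@99]
After op 5 [order #5] market_sell(qty=4): fills=#2x#5:4@96; bids=[#2:2@96] asks=[#4:7@99]
After op 6 [order #6] limit_buy(price=96, qty=2): fills=none; bids=[#2:2@96 #6:2@96] asks=[#4:7@99]
After op 7 [order #7] market_buy(qty=7): fills=#7x#4:7@99; bids=[#2:2@96 #6:2@96] asks=[-]
After op 8 [order #8] market_sell(qty=5): fills=#2x#8:2@96 #6x#8:2@96; bids=[-] asks=[-]
After op 9 [order #9] market_sell(qty=3): fills=none; bids=[-] asks=[-]

Answer: BIDS (highest first):
  (empty)
ASKS (lowest first):
  (empty)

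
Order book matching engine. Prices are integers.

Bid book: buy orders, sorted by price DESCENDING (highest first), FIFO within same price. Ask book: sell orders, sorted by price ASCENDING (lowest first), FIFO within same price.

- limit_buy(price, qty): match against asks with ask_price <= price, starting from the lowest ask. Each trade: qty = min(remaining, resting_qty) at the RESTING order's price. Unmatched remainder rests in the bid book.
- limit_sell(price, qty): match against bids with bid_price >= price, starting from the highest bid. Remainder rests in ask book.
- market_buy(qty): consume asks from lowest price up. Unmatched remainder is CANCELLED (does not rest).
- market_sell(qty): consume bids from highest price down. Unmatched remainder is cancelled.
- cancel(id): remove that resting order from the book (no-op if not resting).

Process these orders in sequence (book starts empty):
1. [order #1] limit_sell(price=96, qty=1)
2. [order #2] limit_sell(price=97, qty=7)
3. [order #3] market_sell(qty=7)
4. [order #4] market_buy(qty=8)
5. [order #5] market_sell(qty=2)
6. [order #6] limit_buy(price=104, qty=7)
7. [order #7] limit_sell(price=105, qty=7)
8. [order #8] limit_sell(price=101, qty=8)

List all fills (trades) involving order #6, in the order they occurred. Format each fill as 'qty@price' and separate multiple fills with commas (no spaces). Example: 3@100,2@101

Answer: 7@104

Derivation:
After op 1 [order #1] limit_sell(price=96, qty=1): fills=none; bids=[-] asks=[#1:1@96]
After op 2 [order #2] limit_sell(price=97, qty=7): fills=none; bids=[-] asks=[#1:1@96 #2:7@97]
After op 3 [order #3] market_sell(qty=7): fills=none; bids=[-] asks=[#1:1@96 #2:7@97]
After op 4 [order #4] market_buy(qty=8): fills=#4x#1:1@96 #4x#2:7@97; bids=[-] asks=[-]
After op 5 [order #5] market_sell(qty=2): fills=none; bids=[-] asks=[-]
After op 6 [order #6] limit_buy(price=104, qty=7): fills=none; bids=[#6:7@104] asks=[-]
After op 7 [order #7] limit_sell(price=105, qty=7): fills=none; bids=[#6:7@104] asks=[#7:7@105]
After op 8 [order #8] limit_sell(price=101, qty=8): fills=#6x#8:7@104; bids=[-] asks=[#8:1@101 #7:7@105]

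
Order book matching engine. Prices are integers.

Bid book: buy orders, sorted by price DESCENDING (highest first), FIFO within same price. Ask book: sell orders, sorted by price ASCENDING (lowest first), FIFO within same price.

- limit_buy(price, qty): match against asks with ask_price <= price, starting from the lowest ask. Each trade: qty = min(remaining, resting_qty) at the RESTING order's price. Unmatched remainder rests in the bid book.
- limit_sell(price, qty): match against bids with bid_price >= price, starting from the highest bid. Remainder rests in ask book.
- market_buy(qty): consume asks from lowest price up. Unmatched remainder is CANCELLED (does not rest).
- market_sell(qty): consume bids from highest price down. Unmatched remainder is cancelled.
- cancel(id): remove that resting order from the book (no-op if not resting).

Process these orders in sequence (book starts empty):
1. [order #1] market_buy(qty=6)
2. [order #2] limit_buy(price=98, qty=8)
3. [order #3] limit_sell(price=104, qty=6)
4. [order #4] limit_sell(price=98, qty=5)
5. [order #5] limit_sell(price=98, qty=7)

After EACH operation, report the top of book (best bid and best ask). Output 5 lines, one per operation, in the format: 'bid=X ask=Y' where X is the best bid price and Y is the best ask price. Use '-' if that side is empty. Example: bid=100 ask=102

After op 1 [order #1] market_buy(qty=6): fills=none; bids=[-] asks=[-]
After op 2 [order #2] limit_buy(price=98, qty=8): fills=none; bids=[#2:8@98] asks=[-]
After op 3 [order #3] limit_sell(price=104, qty=6): fills=none; bids=[#2:8@98] asks=[#3:6@104]
After op 4 [order #4] limit_sell(price=98, qty=5): fills=#2x#4:5@98; bids=[#2:3@98] asks=[#3:6@104]
After op 5 [order #5] limit_sell(price=98, qty=7): fills=#2x#5:3@98; bids=[-] asks=[#5:4@98 #3:6@104]

Answer: bid=- ask=-
bid=98 ask=-
bid=98 ask=104
bid=98 ask=104
bid=- ask=98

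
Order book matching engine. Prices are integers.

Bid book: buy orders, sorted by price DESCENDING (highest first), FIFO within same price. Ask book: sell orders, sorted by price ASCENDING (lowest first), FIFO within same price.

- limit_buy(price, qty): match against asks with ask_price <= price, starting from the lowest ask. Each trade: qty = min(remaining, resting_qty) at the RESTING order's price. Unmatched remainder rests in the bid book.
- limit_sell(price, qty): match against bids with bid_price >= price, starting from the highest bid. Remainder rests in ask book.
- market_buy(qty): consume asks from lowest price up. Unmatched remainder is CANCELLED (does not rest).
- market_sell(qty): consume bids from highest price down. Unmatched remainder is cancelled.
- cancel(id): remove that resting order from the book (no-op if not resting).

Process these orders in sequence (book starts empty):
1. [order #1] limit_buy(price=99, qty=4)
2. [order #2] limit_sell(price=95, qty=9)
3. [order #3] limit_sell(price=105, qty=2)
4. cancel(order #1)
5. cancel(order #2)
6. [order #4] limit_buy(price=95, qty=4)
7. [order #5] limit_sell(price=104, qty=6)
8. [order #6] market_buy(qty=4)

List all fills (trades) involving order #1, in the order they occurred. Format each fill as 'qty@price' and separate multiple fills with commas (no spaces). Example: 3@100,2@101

Answer: 4@99

Derivation:
After op 1 [order #1] limit_buy(price=99, qty=4): fills=none; bids=[#1:4@99] asks=[-]
After op 2 [order #2] limit_sell(price=95, qty=9): fills=#1x#2:4@99; bids=[-] asks=[#2:5@95]
After op 3 [order #3] limit_sell(price=105, qty=2): fills=none; bids=[-] asks=[#2:5@95 #3:2@105]
After op 4 cancel(order #1): fills=none; bids=[-] asks=[#2:5@95 #3:2@105]
After op 5 cancel(order #2): fills=none; bids=[-] asks=[#3:2@105]
After op 6 [order #4] limit_buy(price=95, qty=4): fills=none; bids=[#4:4@95] asks=[#3:2@105]
After op 7 [order #5] limit_sell(price=104, qty=6): fills=none; bids=[#4:4@95] asks=[#5:6@104 #3:2@105]
After op 8 [order #6] market_buy(qty=4): fills=#6x#5:4@104; bids=[#4:4@95] asks=[#5:2@104 #3:2@105]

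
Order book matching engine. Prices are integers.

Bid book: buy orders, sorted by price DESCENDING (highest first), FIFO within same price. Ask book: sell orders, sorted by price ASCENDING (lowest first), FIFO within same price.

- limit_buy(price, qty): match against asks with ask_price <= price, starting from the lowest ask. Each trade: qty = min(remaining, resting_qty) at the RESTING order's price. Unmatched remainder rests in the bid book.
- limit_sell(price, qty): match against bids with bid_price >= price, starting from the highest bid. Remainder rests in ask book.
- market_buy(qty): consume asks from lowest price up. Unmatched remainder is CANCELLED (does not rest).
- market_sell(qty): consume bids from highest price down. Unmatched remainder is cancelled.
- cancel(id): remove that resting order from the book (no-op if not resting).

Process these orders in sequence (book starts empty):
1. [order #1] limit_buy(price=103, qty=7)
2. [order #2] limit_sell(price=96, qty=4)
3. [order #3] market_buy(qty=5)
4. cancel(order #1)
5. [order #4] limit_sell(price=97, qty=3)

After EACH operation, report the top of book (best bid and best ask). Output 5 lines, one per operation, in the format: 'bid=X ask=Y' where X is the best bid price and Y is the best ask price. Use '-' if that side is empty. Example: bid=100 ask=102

After op 1 [order #1] limit_buy(price=103, qty=7): fills=none; bids=[#1:7@103] asks=[-]
After op 2 [order #2] limit_sell(price=96, qty=4): fills=#1x#2:4@103; bids=[#1:3@103] asks=[-]
After op 3 [order #3] market_buy(qty=5): fills=none; bids=[#1:3@103] asks=[-]
After op 4 cancel(order #1): fills=none; bids=[-] asks=[-]
After op 5 [order #4] limit_sell(price=97, qty=3): fills=none; bids=[-] asks=[#4:3@97]

Answer: bid=103 ask=-
bid=103 ask=-
bid=103 ask=-
bid=- ask=-
bid=- ask=97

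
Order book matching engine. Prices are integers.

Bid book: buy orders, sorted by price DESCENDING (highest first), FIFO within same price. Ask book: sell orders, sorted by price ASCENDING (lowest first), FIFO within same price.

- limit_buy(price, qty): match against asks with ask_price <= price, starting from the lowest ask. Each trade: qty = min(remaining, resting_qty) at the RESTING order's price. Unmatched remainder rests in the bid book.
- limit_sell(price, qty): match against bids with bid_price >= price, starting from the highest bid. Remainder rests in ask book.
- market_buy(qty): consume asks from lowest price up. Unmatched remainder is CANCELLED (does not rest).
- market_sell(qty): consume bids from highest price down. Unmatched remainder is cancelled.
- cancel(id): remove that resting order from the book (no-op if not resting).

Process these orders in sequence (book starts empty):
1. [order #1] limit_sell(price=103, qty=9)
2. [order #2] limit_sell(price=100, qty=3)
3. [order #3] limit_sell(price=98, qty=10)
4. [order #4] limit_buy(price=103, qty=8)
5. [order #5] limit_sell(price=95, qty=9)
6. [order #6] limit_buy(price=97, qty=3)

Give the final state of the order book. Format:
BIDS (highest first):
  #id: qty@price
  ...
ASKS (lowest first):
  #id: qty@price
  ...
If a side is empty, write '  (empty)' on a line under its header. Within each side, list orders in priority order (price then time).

Answer: BIDS (highest first):
  (empty)
ASKS (lowest first):
  #5: 6@95
  #3: 2@98
  #2: 3@100
  #1: 9@103

Derivation:
After op 1 [order #1] limit_sell(price=103, qty=9): fills=none; bids=[-] asks=[#1:9@103]
After op 2 [order #2] limit_sell(price=100, qty=3): fills=none; bids=[-] asks=[#2:3@100 #1:9@103]
After op 3 [order #3] limit_sell(price=98, qty=10): fills=none; bids=[-] asks=[#3:10@98 #2:3@100 #1:9@103]
After op 4 [order #4] limit_buy(price=103, qty=8): fills=#4x#3:8@98; bids=[-] asks=[#3:2@98 #2:3@100 #1:9@103]
After op 5 [order #5] limit_sell(price=95, qty=9): fills=none; bids=[-] asks=[#5:9@95 #3:2@98 #2:3@100 #1:9@103]
After op 6 [order #6] limit_buy(price=97, qty=3): fills=#6x#5:3@95; bids=[-] asks=[#5:6@95 #3:2@98 #2:3@100 #1:9@103]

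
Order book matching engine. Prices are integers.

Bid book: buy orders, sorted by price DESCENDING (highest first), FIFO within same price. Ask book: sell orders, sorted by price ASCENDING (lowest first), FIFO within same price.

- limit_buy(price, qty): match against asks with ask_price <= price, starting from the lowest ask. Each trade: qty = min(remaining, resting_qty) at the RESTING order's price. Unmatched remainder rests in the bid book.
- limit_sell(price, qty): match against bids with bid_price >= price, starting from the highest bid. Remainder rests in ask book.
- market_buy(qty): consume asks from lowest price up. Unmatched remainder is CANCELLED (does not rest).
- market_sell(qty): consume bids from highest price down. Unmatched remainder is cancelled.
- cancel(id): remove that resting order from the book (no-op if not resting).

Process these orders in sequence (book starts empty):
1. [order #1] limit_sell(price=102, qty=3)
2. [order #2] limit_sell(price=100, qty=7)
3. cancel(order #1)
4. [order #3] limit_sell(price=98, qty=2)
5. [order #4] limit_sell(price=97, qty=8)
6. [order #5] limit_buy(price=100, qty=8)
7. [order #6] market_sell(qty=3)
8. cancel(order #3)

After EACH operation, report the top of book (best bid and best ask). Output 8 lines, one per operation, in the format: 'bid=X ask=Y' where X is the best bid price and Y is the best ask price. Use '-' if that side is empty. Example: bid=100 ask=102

After op 1 [order #1] limit_sell(price=102, qty=3): fills=none; bids=[-] asks=[#1:3@102]
After op 2 [order #2] limit_sell(price=100, qty=7): fills=none; bids=[-] asks=[#2:7@100 #1:3@102]
After op 3 cancel(order #1): fills=none; bids=[-] asks=[#2:7@100]
After op 4 [order #3] limit_sell(price=98, qty=2): fills=none; bids=[-] asks=[#3:2@98 #2:7@100]
After op 5 [order #4] limit_sell(price=97, qty=8): fills=none; bids=[-] asks=[#4:8@97 #3:2@98 #2:7@100]
After op 6 [order #5] limit_buy(price=100, qty=8): fills=#5x#4:8@97; bids=[-] asks=[#3:2@98 #2:7@100]
After op 7 [order #6] market_sell(qty=3): fills=none; bids=[-] asks=[#3:2@98 #2:7@100]
After op 8 cancel(order #3): fills=none; bids=[-] asks=[#2:7@100]

Answer: bid=- ask=102
bid=- ask=100
bid=- ask=100
bid=- ask=98
bid=- ask=97
bid=- ask=98
bid=- ask=98
bid=- ask=100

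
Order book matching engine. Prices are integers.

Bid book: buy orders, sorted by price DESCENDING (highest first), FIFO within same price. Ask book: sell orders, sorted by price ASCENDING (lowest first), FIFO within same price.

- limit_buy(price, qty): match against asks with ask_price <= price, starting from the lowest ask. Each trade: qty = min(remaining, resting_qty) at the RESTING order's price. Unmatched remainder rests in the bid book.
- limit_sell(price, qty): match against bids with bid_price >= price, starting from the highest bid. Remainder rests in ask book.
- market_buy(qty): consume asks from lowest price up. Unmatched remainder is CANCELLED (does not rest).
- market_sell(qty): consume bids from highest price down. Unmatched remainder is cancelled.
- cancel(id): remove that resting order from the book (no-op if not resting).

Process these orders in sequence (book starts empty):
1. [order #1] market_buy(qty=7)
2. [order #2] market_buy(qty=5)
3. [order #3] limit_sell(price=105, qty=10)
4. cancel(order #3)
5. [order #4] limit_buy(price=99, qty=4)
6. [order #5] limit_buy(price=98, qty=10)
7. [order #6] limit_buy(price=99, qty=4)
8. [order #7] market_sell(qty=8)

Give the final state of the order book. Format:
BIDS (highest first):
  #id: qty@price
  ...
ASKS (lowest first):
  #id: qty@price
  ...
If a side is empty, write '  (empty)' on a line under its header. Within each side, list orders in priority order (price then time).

Answer: BIDS (highest first):
  #5: 10@98
ASKS (lowest first):
  (empty)

Derivation:
After op 1 [order #1] market_buy(qty=7): fills=none; bids=[-] asks=[-]
After op 2 [order #2] market_buy(qty=5): fills=none; bids=[-] asks=[-]
After op 3 [order #3] limit_sell(price=105, qty=10): fills=none; bids=[-] asks=[#3:10@105]
After op 4 cancel(order #3): fills=none; bids=[-] asks=[-]
After op 5 [order #4] limit_buy(price=99, qty=4): fills=none; bids=[#4:4@99] asks=[-]
After op 6 [order #5] limit_buy(price=98, qty=10): fills=none; bids=[#4:4@99 #5:10@98] asks=[-]
After op 7 [order #6] limit_buy(price=99, qty=4): fills=none; bids=[#4:4@99 #6:4@99 #5:10@98] asks=[-]
After op 8 [order #7] market_sell(qty=8): fills=#4x#7:4@99 #6x#7:4@99; bids=[#5:10@98] asks=[-]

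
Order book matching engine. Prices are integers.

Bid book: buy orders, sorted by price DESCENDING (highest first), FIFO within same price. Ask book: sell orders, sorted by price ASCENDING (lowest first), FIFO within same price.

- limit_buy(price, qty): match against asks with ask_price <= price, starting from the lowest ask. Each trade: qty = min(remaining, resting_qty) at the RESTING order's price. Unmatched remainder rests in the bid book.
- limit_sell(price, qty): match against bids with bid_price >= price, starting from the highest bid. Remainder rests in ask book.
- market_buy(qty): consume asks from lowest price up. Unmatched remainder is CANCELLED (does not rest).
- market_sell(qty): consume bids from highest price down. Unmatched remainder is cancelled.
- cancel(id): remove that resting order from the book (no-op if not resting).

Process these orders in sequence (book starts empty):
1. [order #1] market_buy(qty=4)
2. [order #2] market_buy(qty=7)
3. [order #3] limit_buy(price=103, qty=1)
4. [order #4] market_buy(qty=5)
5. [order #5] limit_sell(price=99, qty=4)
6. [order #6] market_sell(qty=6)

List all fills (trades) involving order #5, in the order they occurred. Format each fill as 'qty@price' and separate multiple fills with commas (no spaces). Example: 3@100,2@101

After op 1 [order #1] market_buy(qty=4): fills=none; bids=[-] asks=[-]
After op 2 [order #2] market_buy(qty=7): fills=none; bids=[-] asks=[-]
After op 3 [order #3] limit_buy(price=103, qty=1): fills=none; bids=[#3:1@103] asks=[-]
After op 4 [order #4] market_buy(qty=5): fills=none; bids=[#3:1@103] asks=[-]
After op 5 [order #5] limit_sell(price=99, qty=4): fills=#3x#5:1@103; bids=[-] asks=[#5:3@99]
After op 6 [order #6] market_sell(qty=6): fills=none; bids=[-] asks=[#5:3@99]

Answer: 1@103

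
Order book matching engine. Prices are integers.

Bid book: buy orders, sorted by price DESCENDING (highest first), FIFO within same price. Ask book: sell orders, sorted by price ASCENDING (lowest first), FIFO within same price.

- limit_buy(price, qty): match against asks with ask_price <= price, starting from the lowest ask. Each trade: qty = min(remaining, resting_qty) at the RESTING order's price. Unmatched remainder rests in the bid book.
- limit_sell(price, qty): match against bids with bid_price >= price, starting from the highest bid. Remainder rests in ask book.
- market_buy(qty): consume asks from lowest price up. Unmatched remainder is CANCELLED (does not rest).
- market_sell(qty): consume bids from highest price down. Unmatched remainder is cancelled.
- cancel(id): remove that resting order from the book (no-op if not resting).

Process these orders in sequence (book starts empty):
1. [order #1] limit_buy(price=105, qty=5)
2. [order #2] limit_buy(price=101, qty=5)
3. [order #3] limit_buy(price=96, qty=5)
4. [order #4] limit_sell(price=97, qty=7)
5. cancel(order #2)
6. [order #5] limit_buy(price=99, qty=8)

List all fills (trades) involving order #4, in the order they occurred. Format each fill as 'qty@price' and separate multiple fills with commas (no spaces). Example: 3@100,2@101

After op 1 [order #1] limit_buy(price=105, qty=5): fills=none; bids=[#1:5@105] asks=[-]
After op 2 [order #2] limit_buy(price=101, qty=5): fills=none; bids=[#1:5@105 #2:5@101] asks=[-]
After op 3 [order #3] limit_buy(price=96, qty=5): fills=none; bids=[#1:5@105 #2:5@101 #3:5@96] asks=[-]
After op 4 [order #4] limit_sell(price=97, qty=7): fills=#1x#4:5@105 #2x#4:2@101; bids=[#2:3@101 #3:5@96] asks=[-]
After op 5 cancel(order #2): fills=none; bids=[#3:5@96] asks=[-]
After op 6 [order #5] limit_buy(price=99, qty=8): fills=none; bids=[#5:8@99 #3:5@96] asks=[-]

Answer: 5@105,2@101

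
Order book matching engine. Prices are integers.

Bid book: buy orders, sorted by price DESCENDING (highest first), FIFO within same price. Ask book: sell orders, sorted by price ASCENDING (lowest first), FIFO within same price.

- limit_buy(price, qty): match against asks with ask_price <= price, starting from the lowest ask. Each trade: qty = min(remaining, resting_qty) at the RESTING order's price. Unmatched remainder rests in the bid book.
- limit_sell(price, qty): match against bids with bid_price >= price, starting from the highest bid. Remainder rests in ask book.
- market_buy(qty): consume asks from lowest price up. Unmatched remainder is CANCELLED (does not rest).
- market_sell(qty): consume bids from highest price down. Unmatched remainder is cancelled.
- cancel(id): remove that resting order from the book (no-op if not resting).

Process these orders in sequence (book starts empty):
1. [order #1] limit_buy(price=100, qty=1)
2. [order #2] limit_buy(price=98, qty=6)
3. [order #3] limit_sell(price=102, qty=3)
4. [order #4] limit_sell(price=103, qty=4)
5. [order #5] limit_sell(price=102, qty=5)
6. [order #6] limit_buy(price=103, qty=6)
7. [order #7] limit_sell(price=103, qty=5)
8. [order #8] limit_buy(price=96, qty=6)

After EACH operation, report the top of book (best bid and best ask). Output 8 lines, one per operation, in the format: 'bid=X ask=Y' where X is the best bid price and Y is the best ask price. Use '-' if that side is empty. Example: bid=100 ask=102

Answer: bid=100 ask=-
bid=100 ask=-
bid=100 ask=102
bid=100 ask=102
bid=100 ask=102
bid=100 ask=102
bid=100 ask=102
bid=100 ask=102

Derivation:
After op 1 [order #1] limit_buy(price=100, qty=1): fills=none; bids=[#1:1@100] asks=[-]
After op 2 [order #2] limit_buy(price=98, qty=6): fills=none; bids=[#1:1@100 #2:6@98] asks=[-]
After op 3 [order #3] limit_sell(price=102, qty=3): fills=none; bids=[#1:1@100 #2:6@98] asks=[#3:3@102]
After op 4 [order #4] limit_sell(price=103, qty=4): fills=none; bids=[#1:1@100 #2:6@98] asks=[#3:3@102 #4:4@103]
After op 5 [order #5] limit_sell(price=102, qty=5): fills=none; bids=[#1:1@100 #2:6@98] asks=[#3:3@102 #5:5@102 #4:4@103]
After op 6 [order #6] limit_buy(price=103, qty=6): fills=#6x#3:3@102 #6x#5:3@102; bids=[#1:1@100 #2:6@98] asks=[#5:2@102 #4:4@103]
After op 7 [order #7] limit_sell(price=103, qty=5): fills=none; bids=[#1:1@100 #2:6@98] asks=[#5:2@102 #4:4@103 #7:5@103]
After op 8 [order #8] limit_buy(price=96, qty=6): fills=none; bids=[#1:1@100 #2:6@98 #8:6@96] asks=[#5:2@102 #4:4@103 #7:5@103]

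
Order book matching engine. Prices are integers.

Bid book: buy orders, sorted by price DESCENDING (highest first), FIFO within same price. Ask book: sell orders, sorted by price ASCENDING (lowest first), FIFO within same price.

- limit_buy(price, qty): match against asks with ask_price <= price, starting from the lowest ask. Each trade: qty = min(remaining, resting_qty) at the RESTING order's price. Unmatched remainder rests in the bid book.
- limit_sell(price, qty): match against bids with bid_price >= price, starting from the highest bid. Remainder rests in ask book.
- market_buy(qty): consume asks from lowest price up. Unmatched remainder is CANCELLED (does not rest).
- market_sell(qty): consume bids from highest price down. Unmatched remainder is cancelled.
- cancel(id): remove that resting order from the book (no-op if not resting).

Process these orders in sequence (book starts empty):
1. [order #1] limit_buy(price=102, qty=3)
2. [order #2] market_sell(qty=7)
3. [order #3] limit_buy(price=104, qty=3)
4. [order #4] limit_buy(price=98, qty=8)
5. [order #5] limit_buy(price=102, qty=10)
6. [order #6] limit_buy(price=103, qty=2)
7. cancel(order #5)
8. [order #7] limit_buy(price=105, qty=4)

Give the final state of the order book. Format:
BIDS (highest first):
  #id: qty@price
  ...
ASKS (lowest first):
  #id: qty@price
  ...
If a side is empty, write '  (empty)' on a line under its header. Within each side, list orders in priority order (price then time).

Answer: BIDS (highest first):
  #7: 4@105
  #3: 3@104
  #6: 2@103
  #4: 8@98
ASKS (lowest first):
  (empty)

Derivation:
After op 1 [order #1] limit_buy(price=102, qty=3): fills=none; bids=[#1:3@102] asks=[-]
After op 2 [order #2] market_sell(qty=7): fills=#1x#2:3@102; bids=[-] asks=[-]
After op 3 [order #3] limit_buy(price=104, qty=3): fills=none; bids=[#3:3@104] asks=[-]
After op 4 [order #4] limit_buy(price=98, qty=8): fills=none; bids=[#3:3@104 #4:8@98] asks=[-]
After op 5 [order #5] limit_buy(price=102, qty=10): fills=none; bids=[#3:3@104 #5:10@102 #4:8@98] asks=[-]
After op 6 [order #6] limit_buy(price=103, qty=2): fills=none; bids=[#3:3@104 #6:2@103 #5:10@102 #4:8@98] asks=[-]
After op 7 cancel(order #5): fills=none; bids=[#3:3@104 #6:2@103 #4:8@98] asks=[-]
After op 8 [order #7] limit_buy(price=105, qty=4): fills=none; bids=[#7:4@105 #3:3@104 #6:2@103 #4:8@98] asks=[-]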